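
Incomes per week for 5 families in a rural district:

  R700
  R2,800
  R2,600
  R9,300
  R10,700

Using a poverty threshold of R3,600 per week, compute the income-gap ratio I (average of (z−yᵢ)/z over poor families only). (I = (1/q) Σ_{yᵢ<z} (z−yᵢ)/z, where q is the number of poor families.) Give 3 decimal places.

Incomes under z: R700, R2,600, R2,800 (q = 3 of N = 5).
Relative gaps: 0.8056, 0.2778, 0.2222; sum = 1.305556.
The income-gap ratio divides by q (the poor only): 1.305556 / 3 = 0.435.

0.435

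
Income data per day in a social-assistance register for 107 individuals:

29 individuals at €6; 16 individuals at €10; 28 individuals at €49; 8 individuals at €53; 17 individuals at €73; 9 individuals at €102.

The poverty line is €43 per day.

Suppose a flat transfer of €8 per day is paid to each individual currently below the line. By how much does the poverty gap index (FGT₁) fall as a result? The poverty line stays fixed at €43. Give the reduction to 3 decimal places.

Before: below the line — 29×€6, 16×€10; poverty gap index (FGT₁) = 0.34797.
After the €8 transfer: below the line — 29×€14, 16×€18; poverty gap index (FGT₁) = 0.26972.
Reduction = 0.34797 − 0.26972 = 0.078.

0.078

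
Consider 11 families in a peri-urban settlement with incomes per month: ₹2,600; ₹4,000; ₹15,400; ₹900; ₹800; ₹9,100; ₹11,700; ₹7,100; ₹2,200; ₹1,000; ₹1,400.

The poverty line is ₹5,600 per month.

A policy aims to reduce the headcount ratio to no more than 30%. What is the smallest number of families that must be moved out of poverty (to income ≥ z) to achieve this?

4

Currently q = 7 of N = 11 are below the line (H = 0.636).
A headcount ratio of at most 30% allows at most ⌊0.30 × 11⌋ = 3 poor families.
So at least 7 − 3 = 4 must be lifted.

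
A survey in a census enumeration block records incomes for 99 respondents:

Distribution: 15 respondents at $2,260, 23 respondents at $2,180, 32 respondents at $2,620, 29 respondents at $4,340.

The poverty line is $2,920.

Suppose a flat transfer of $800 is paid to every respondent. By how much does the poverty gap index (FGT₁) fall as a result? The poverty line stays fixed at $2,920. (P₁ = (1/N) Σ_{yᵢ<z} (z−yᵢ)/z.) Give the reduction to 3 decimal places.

Before: below the line — 23×$2,180, 15×$2,260, 32×$2,620; poverty gap index (FGT₁) = 0.12633.
After the $800 transfer: below the line — none; poverty gap index (FGT₁) = 0.00000.
Reduction = 0.12633 − 0.00000 = 0.126.

0.126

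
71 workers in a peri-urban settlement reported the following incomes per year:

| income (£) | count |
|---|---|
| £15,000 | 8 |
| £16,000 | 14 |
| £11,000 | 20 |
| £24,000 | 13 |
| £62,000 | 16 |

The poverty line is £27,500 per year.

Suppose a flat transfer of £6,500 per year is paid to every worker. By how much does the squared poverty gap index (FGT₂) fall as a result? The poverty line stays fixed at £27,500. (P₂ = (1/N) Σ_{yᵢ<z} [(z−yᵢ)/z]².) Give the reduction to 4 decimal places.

0.1130

Before: below the line — 20×£11,000, 8×£15,000, 14×£16,000, 13×£24,000; squared poverty gap index (FGT₂) = 0.162137.
After the £6,500 transfer: below the line — 20×£17,500, 8×£21,500, 14×£22,500; squared poverty gap index (FGT₂) = 0.049130.
Reduction = 0.162137 − 0.049130 = 0.1130.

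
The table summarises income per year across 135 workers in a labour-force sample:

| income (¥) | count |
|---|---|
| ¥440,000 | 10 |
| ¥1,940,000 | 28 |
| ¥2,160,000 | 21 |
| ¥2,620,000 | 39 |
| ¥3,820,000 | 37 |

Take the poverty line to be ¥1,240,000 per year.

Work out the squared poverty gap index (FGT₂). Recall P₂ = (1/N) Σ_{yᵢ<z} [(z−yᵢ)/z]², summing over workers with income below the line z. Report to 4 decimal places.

Below the line: 10×¥440,000 (q = 10 of N = 135).
Relative gaps: (1240000−440000)/1240000 = 0.6452 (×10).
Squared: 0.4162 (×10).
Sum = 4.162331; P₂ = 4.162331 / 135 = 0.0308.

0.0308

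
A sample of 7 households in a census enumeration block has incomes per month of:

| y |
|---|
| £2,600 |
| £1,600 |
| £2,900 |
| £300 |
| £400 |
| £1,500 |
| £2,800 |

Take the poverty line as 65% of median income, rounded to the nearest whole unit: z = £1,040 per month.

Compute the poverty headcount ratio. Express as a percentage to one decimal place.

2 of the 7 households have income below £1,040.
H = 2/7 = 28.6%.

28.6%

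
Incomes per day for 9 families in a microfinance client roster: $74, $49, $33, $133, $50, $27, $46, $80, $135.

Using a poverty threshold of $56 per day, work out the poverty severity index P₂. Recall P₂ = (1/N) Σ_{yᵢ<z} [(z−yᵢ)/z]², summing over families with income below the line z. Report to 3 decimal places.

Poor units: $27, $33, $46, $49, $50 (q = 5 of N = 9).
Relative gaps: (56−27)/56 = 0.5179; (56−33)/56 = 0.4107; (56−46)/56 = 0.1786; (56−49)/56 = 0.1250; (56−50)/56 = 0.1071.
Squared: 0.2682; 0.1687; 0.0319; 0.0156; 0.0115.
Sum = 0.495855; P₂ = 0.495855 / 9 = 0.055.

0.055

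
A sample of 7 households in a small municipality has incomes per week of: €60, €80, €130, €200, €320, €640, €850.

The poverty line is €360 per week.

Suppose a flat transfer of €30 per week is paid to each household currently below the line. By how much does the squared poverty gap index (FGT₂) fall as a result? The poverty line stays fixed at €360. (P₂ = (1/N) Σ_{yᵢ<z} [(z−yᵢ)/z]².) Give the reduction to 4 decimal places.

Before: below the line — €60, €80, €130, €200, €320; squared poverty gap index (FGT₂) = 0.273920.
After the €30 transfer: below the line — €90, €110, €160, €230, €350; squared poverty gap index (FGT₂) = 0.212081.
Reduction = 0.273920 − 0.212081 = 0.0618.

0.0618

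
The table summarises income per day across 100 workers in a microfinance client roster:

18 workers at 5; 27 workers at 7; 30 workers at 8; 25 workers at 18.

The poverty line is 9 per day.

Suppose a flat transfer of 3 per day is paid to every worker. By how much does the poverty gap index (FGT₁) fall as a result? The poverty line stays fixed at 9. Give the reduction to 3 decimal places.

0.153

Before: below the line — 18×5, 27×7, 30×8; poverty gap index (FGT₁) = 0.17333.
After the 3 transfer: below the line — 18×8; poverty gap index (FGT₁) = 0.02000.
Reduction = 0.17333 − 0.02000 = 0.153.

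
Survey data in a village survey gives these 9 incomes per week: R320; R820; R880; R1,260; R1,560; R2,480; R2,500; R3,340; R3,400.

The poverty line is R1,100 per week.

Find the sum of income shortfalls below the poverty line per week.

R1,280

Below z: R320, R820, R880 (q = 3 of N = 9).
Individual gaps: 1100−320 = 780; 1100−820 = 280; 1100−880 = 220.
Aggregate gap = R1,280.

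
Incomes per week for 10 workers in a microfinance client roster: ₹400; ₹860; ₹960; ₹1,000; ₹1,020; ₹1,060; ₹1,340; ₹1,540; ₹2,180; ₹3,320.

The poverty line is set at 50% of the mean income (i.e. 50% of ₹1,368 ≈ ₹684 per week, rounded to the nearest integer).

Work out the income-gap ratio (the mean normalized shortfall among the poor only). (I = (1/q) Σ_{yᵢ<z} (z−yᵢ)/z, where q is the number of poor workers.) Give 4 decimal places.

0.4152

Incomes under z: ₹400 (q = 1 of N = 10).
Shortfall ratios (z−y)/z: 0.4152; sum = 0.415205.
The income-gap ratio divides by q (the poor only): 0.415205 / 1 = 0.4152.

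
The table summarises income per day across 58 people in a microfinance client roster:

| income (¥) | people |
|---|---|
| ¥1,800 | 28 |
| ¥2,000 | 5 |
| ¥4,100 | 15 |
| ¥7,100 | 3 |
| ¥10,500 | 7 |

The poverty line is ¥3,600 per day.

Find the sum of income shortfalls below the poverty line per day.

Below the line: 28×¥1,800, 5×¥2,000 (q = 33 of N = 58).
Individual gaps: 28×(3600−1800) = 50400; 5×(3600−2000) = 8000.
Aggregate gap = ¥58,400.

¥58,400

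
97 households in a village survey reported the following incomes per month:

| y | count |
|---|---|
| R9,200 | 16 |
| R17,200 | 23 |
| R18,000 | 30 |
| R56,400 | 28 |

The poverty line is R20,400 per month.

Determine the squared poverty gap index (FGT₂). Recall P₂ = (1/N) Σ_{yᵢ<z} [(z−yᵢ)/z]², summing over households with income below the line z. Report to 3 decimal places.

Poor units: 16×R9,200, 23×R17,200, 30×R18,000 (q = 69 of N = 97).
Relative gaps: (20400−9200)/20400 = 0.5490 (×16); (20400−17200)/20400 = 0.1569 (×23); (20400−18000)/20400 = 0.1176 (×30).
Squared: 0.3014 (×16); 0.0246 (×23); 0.0138 (×30).
Sum = 5.803922; P₂ = 5.803922 / 97 = 0.060.

0.060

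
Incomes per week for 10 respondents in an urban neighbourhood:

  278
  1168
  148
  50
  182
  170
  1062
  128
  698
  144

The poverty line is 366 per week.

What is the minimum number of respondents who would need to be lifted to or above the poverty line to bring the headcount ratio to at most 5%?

Currently q = 7 of N = 10 are below the line (H = 0.700).
A headcount ratio of at most 5% allows at most ⌊0.05 × 10⌋ = 0 poor respondents.
So at least 7 − 0 = 7 must be lifted.

7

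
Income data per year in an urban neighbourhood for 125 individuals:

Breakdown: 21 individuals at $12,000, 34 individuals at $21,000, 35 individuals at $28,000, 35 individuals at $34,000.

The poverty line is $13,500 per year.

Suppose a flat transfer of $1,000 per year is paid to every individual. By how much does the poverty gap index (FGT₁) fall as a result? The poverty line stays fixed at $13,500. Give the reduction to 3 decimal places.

Before: below the line — 21×$12,000; poverty gap index (FGT₁) = 0.01867.
After the $1,000 transfer: below the line — 21×$13,000; poverty gap index (FGT₁) = 0.00622.
Reduction = 0.01867 − 0.00622 = 0.012.

0.012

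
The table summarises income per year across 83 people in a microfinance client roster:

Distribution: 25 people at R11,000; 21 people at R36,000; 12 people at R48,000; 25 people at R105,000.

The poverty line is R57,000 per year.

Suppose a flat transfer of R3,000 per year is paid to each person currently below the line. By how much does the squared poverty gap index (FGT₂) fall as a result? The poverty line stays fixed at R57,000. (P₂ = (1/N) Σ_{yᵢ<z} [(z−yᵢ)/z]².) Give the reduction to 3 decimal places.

Before: below the line — 25×R11,000, 21×R36,000, 12×R48,000; squared poverty gap index (FGT₂) = 0.23411.
After the R3,000 transfer: below the line — 25×R14,000, 21×R39,000, 12×R51,000; squared poverty gap index (FGT₂) = 0.19825.
Reduction = 0.23411 − 0.19825 = 0.036.

0.036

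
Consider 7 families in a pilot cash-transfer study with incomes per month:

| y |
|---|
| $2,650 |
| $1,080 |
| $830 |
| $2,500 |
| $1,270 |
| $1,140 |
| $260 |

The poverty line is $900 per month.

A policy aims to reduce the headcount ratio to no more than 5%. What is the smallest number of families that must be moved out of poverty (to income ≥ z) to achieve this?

2

2 of the 7 families are poor, so H = 2/7 = 0.286.
A headcount ratio of at most 5% allows at most ⌊0.05 × 7⌋ = 0 poor families.
So at least 2 − 0 = 2 must be lifted.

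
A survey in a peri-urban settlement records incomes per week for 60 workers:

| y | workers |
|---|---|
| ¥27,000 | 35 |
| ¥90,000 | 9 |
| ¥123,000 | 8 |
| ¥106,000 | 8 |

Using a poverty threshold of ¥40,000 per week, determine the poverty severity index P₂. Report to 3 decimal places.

0.062

Incomes under z: 35×¥27,000 (q = 35 of N = 60).
Gap ratios (z−y)/z: (40000−27000)/40000 = 0.3250 (×35).
Squared: 0.1056 (×35).
Sum = 3.696875; P₂ = 3.696875 / 60 = 0.062.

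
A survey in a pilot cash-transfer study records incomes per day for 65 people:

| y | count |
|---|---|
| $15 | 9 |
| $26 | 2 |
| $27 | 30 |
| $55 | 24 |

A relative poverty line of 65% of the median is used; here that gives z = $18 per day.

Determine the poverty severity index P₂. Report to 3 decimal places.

Poor units: 9×$15 (q = 9 of N = 65).
Shortfall ratios: (18−15)/18 = 0.1667 (×9).
Squared: 0.0278 (×9).
Sum = 0.250000; P₂ = 0.250000 / 65 = 0.004.

0.004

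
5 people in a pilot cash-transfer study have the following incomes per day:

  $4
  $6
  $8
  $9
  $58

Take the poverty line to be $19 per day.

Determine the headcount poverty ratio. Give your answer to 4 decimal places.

0.8000

4 of the 5 people have income below $19.
H = 4/5 = 0.8000.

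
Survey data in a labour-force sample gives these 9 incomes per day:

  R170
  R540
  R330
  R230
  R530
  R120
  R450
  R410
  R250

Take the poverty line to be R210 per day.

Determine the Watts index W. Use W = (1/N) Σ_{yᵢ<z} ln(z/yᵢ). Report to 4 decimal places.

0.0857

Poor units: R120, R170 (q = 2 of N = 9).
Log shortfalls: ln(210/120) = 0.5596; ln(210/170) = 0.2113.
W = 0.770925 / 9 = 0.0857.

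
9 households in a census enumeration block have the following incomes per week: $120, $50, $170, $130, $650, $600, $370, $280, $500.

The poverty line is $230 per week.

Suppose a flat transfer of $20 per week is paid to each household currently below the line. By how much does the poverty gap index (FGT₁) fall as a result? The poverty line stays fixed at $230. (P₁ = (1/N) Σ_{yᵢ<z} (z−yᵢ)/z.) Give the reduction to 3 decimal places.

0.039

Before: below the line — $50, $120, $130, $170; poverty gap index (FGT₁) = 0.21739.
After the $20 transfer: below the line — $70, $140, $150, $190; poverty gap index (FGT₁) = 0.17874.
Reduction = 0.21739 − 0.17874 = 0.039.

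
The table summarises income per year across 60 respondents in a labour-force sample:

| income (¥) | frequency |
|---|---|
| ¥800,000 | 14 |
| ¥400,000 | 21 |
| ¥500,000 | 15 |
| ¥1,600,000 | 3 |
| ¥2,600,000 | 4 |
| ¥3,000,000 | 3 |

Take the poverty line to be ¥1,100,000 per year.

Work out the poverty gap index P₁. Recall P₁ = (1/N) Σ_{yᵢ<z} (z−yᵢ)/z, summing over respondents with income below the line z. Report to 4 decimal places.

Below the line: 21×¥400,000, 15×¥500,000, 14×¥800,000 (q = 50 of N = 60).
Relative gaps: (1100000−400000)/1100000 = 0.6364 (×21); (1100000−500000)/1100000 = 0.5455 (×15); (1100000−800000)/1100000 = 0.2727 (×14).
Σ = 25.363636. Dividing by the full population N = 60 gives P₁ = 0.4227.

0.4227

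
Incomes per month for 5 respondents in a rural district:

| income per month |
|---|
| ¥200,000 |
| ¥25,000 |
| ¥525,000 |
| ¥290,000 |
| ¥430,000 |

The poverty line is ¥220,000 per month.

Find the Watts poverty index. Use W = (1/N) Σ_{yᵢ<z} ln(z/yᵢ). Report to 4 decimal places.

0.4540

Incomes under z: ¥25,000, ¥200,000 (q = 2 of N = 5).
Log gaps: ln(220000/25000) = 2.1748; ln(220000/200000) = 0.0953.
W = 2.270062 / 5 = 0.4540.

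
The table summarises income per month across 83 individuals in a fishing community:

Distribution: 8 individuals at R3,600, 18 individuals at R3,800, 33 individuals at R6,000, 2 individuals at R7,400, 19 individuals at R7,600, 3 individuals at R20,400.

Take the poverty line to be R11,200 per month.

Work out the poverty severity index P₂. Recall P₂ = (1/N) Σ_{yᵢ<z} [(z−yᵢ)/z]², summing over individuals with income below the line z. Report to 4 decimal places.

Incomes under z: 8×R3,600, 18×R3,800, 33×R6,000, 2×R7,400, 19×R7,600 (q = 80 of N = 83).
Relative gaps: (11200−3600)/11200 = 0.6786 (×8); (11200−3800)/11200 = 0.6607 (×18); (11200−6000)/11200 = 0.4643 (×33); (11200−7400)/11200 = 0.3393 (×2); (11200−7600)/11200 = 0.3214 (×19).
Squared: 0.4605 (×8); 0.4365 (×18); 0.2156 (×33); 0.1151 (×2); 0.1033 (×19).
Sum = 20.848214; P₂ = 20.848214 / 83 = 0.2512.

0.2512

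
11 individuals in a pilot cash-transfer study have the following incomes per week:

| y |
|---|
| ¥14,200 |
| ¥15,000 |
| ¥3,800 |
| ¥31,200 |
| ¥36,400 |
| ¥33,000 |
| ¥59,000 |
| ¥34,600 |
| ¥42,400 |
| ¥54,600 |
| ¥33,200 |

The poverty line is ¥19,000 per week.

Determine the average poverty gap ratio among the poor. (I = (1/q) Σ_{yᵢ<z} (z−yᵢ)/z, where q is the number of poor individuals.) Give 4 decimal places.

Below the line: ¥3,800, ¥14,200, ¥15,000 (q = 3 of N = 11).
Shortfall ratios (z−y)/z: 0.8000, 0.2526, 0.2105; sum = 1.263158.
The income-gap ratio divides by q (the poor only): 1.263158 / 3 = 0.4211.

0.4211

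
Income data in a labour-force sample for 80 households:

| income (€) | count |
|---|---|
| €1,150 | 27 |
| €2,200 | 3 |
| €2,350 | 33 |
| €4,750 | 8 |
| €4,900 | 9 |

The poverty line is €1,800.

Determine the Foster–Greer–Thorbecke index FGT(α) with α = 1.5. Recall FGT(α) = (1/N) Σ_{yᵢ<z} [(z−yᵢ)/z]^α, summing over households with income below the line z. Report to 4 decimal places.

Poor units: 27×€1,150 (q = 27 of N = 80).
Relative gaps: (1800−1150)/1800 = 0.3611 (×27).
Raised to α = 1.5: 0.21700 (×27).
Sum = 5.859021; FGT(1.5) = 5.859021 / 80 = 0.0732.

0.0732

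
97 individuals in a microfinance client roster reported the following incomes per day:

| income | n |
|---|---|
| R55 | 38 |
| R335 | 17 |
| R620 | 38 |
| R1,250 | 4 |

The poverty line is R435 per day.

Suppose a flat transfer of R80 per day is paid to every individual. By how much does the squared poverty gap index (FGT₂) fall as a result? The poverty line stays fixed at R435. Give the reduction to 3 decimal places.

0.122

Before: below the line — 38×R55, 17×R335; squared poverty gap index (FGT₂) = 0.30821.
After the R80 transfer: below the line — 38×R135, 17×R415; squared poverty gap index (FGT₂) = 0.18670.
Reduction = 0.30821 − 0.18670 = 0.122.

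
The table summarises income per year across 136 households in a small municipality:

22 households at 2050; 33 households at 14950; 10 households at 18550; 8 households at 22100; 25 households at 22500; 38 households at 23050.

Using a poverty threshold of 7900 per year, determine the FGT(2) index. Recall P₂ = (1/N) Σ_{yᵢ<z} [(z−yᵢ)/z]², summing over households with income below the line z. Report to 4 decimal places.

Poor units: 22×2050 (q = 22 of N = 136).
Shortfall ratios: (7900−2050)/7900 = 0.7405 (×22).
Squared: 0.5483 (×22).
Sum = 12.063692; P₂ = 12.063692 / 136 = 0.0887.

0.0887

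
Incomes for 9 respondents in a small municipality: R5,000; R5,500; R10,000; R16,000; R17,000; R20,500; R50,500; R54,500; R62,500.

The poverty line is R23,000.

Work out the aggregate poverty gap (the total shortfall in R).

R64,000

Below the line: R5,000, R5,500, R10,000, R16,000, R17,000, R20,500 (q = 6 of N = 9).
Individual gaps: 23000−5000 = 18000; 23000−5500 = 17500; 23000−10000 = 13000; 23000−16000 = 7000; 23000−17000 = 6000; 23000−20500 = 2500.
Aggregate gap = R64,000.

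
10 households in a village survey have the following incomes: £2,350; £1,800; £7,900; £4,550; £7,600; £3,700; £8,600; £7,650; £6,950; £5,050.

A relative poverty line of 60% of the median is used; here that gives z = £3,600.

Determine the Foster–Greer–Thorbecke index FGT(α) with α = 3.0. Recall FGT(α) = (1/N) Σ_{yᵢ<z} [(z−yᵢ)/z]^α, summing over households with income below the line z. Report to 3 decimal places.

0.017

Incomes under z: £1,800, £2,350 (q = 2 of N = 10).
Normalized shortfalls: (3600−1800)/3600 = 0.5000; (3600−2350)/3600 = 0.3472.
Raised to α = 3.0: 0.12500; 0.04186.
Sum = 0.166862; FGT(3.0) = 0.166862 / 10 = 0.017.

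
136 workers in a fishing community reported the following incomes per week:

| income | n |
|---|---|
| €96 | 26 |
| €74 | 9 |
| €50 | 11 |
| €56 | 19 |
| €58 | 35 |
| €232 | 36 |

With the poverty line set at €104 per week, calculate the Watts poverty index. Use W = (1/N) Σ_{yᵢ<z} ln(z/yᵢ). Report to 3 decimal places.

Incomes under z: 11×€50, 19×€56, 35×€58, 9×€74, 26×€96 (q = 100 of N = 136).
Log shortfalls: ln(104/50) = 0.7324 (×11); ln(104/56) = 0.6190 (×19); ln(104/58) = 0.5839 (×35); ln(104/74) = 0.3403 (×9); ln(104/96) = 0.0800 (×26).
W = 45.400011 / 136 = 0.334.

0.334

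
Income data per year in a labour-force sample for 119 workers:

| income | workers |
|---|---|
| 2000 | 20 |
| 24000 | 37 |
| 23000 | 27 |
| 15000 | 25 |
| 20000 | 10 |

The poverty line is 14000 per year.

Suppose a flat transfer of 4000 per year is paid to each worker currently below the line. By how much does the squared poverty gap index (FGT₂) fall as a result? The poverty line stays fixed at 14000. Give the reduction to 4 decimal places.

0.0686

Before: below the line — 20×2000; squared poverty gap index (FGT₂) = 0.123478.
After the 4000 transfer: below the line — 20×6000; squared poverty gap index (FGT₂) = 0.054879.
Reduction = 0.123478 − 0.054879 = 0.0686.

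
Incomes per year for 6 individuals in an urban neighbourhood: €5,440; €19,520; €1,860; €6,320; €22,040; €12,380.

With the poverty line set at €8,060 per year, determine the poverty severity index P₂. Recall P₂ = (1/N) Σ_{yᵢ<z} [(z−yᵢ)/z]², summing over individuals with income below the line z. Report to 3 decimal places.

Below the line: €1,860, €5,440, €6,320 (q = 3 of N = 6).
Normalized shortfalls: (8060−1860)/8060 = 0.7692; (8060−5440)/8060 = 0.3251; (8060−6320)/8060 = 0.2159.
Squared: 0.5917; 0.1057; 0.0466.
Sum = 0.743986; P₂ = 0.743986 / 6 = 0.124.

0.124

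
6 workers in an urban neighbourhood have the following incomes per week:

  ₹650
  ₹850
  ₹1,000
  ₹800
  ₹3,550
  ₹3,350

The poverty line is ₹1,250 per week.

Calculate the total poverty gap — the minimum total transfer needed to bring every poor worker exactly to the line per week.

₹1,700

Below the line: ₹650, ₹800, ₹850, ₹1,000 (q = 4 of N = 6).
Individual gaps: 1250−650 = 600; 1250−800 = 450; 1250−850 = 400; 1250−1000 = 250.
Aggregate gap = ₹1,700.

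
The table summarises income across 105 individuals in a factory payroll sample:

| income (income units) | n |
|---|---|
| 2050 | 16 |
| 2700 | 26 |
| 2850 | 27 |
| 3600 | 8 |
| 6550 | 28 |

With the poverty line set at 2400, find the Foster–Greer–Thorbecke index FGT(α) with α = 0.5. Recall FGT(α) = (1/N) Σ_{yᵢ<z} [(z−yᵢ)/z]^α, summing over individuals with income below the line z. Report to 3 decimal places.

0.058

Incomes under z: 16×2050 (q = 16 of N = 105).
Shortfall ratios: (2400−2050)/2400 = 0.1458 (×16).
Raised to α = 0.5: 0.38188 (×16).
Sum = 6.110101; FGT(0.5) = 6.110101 / 105 = 0.058.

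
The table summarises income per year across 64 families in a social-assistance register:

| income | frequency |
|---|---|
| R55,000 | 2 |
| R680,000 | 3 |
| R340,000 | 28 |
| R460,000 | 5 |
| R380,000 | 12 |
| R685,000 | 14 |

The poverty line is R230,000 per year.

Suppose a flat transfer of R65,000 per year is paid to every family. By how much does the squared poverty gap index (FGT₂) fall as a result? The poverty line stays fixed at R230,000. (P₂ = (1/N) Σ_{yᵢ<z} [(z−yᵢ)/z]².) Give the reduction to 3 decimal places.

Before: below the line — 2×R55,000; squared poverty gap index (FGT₂) = 0.01809.
After the R65,000 transfer: below the line — 2×R120,000; squared poverty gap index (FGT₂) = 0.00715.
Reduction = 0.01809 − 0.00715 = 0.011.

0.011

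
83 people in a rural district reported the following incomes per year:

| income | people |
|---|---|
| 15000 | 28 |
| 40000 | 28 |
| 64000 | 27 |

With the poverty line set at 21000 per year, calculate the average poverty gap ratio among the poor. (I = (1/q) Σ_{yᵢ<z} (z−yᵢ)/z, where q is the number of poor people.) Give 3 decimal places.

0.286

Incomes under z: 28×15000 (q = 28 of N = 83).
Relative gaps: 0.2857 (×28); sum = 8.000000.
I averages over the q = 28 poor units only: 8.000000 / 28 = 0.286.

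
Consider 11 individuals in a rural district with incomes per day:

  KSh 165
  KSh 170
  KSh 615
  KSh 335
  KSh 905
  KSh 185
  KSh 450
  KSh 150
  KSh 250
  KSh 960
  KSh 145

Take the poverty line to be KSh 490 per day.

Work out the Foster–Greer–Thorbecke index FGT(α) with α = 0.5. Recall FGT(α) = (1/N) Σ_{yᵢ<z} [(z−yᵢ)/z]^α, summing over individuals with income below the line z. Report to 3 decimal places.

0.512

Incomes under z: KSh 145, KSh 150, KSh 165, KSh 170, KSh 185, KSh 250, KSh 335, KSh 450 (q = 8 of N = 11).
Gap ratios (z−y)/z: (490−145)/490 = 0.7041; (490−150)/490 = 0.6939; (490−165)/490 = 0.6633; (490−170)/490 = 0.6531; (490−185)/490 = 0.6224; (490−250)/490 = 0.4898; (490−335)/490 = 0.3163; (490−450)/490 = 0.0816.
Raised to α = 0.5: 0.83910; 0.83299; 0.81441; 0.80812; 0.78895; 0.69985; 0.56243; 0.28571.
Sum = 5.631574; FGT(0.5) = 5.631574 / 11 = 0.512.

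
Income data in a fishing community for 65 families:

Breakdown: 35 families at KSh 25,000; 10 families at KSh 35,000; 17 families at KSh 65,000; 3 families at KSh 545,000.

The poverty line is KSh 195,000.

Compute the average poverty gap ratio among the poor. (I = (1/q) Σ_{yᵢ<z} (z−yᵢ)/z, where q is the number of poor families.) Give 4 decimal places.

0.8073

Incomes under z: 35×KSh 25,000, 10×KSh 35,000, 17×KSh 65,000 (q = 62 of N = 65).
Shortfall ratios (z−y)/z: 0.8718 (×35), 0.8205 (×10), 0.6667 (×17); sum = 50.051282.
I averages over the q = 62 poor units only: 50.051282 / 62 = 0.8073.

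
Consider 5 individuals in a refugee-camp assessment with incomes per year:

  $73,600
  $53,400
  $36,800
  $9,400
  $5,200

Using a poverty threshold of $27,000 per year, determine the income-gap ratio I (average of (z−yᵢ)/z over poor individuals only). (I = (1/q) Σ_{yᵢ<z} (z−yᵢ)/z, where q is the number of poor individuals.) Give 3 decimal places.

Poor units: $5,200, $9,400 (q = 2 of N = 5).
Relative gaps: 0.8074, 0.6519; sum = 1.459259.
I averages over the q = 2 poor units only: 1.459259 / 2 = 0.730.

0.730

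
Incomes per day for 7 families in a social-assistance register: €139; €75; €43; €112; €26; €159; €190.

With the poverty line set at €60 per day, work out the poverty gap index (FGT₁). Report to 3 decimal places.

Below z: €26, €43 (q = 2 of N = 7).
Relative gaps: (60−26)/60 = 0.5667; (60−43)/60 = 0.2833.
Sum of shortfalls = 0.850000; P₁ averages over all N: 0.850000 / 7 = 0.121.

0.121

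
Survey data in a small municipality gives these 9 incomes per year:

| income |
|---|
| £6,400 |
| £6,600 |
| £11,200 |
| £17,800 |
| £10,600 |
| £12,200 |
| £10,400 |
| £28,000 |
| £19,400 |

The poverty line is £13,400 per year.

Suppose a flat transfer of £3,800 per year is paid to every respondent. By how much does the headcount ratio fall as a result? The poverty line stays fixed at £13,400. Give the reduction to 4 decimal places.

0.4444

Before: below the line — £6,400, £6,600, £10,400, £10,600, £11,200, £12,200; headcount ratio = 0.666667.
After the £3,800 transfer: below the line — £10,200, £10,400; headcount ratio = 0.222222.
Reduction = 0.666667 − 0.222222 = 0.4444.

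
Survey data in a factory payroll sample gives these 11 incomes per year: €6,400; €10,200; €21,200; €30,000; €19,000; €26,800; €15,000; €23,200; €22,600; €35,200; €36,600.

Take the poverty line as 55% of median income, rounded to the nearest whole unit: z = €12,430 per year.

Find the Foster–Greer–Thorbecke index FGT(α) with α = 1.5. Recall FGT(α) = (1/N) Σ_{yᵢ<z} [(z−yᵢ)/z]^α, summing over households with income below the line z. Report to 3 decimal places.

Below z: €6,400, €10,200 (q = 2 of N = 11).
Normalized shortfalls: (12430−6400)/12430 = 0.4851; (12430−10200)/12430 = 0.1794.
Raised to α = 1.5: 0.33789; 0.07599.
Sum = 0.413874; FGT(1.5) = 0.413874 / 11 = 0.038.

0.038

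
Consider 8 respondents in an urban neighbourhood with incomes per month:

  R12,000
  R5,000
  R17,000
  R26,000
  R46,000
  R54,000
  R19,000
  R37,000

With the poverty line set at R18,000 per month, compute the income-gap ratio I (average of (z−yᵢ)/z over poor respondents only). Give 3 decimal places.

Incomes under z: R5,000, R12,000, R17,000 (q = 3 of N = 8).
Shortfall ratios (z−y)/z: 0.7222, 0.3333, 0.0556; sum = 1.111111.
I averages over the q = 3 poor units only: 1.111111 / 3 = 0.370.

0.370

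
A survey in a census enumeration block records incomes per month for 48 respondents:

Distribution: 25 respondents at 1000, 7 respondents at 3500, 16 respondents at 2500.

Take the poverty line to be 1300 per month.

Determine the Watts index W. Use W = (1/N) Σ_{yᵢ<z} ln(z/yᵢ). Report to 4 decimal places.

0.1366

Below the line: 25×1000 (q = 25 of N = 48).
Log shortfalls: ln(1300/1000) = 0.2624 (×25).
W = 6.559107 / 48 = 0.1366.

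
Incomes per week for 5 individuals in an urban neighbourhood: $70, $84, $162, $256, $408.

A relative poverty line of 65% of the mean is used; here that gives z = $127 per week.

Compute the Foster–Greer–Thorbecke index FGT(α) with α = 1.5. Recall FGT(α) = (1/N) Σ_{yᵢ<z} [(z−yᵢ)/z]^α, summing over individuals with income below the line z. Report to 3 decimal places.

0.100

Below z: $70, $84 (q = 2 of N = 5).
Shortfall ratios: (127−70)/127 = 0.4488; (127−84)/127 = 0.3386.
Raised to α = 1.5: 0.30068; 0.19701.
Sum = 0.497696; FGT(1.5) = 0.497696 / 5 = 0.100.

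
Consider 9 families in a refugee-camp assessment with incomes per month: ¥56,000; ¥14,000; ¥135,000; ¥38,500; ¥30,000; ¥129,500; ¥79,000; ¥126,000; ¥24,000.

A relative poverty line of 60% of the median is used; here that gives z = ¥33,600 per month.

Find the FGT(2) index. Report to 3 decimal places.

Below z: ¥14,000, ¥24,000, ¥30,000 (q = 3 of N = 9).
Normalized shortfalls: (33600−14000)/33600 = 0.5833; (33600−24000)/33600 = 0.2857; (33600−30000)/33600 = 0.1071.
Squared: 0.3403; 0.0816; 0.0115.
Sum = 0.433390; P₂ = 0.433390 / 9 = 0.048.

0.048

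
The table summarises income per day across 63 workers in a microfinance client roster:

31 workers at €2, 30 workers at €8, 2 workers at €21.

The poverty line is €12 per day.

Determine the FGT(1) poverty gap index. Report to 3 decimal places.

0.569

Below z: 31×€2, 30×€8 (q = 61 of N = 63).
Normalized shortfalls: (12−2)/12 = 0.8333 (×31); (12−8)/12 = 0.3333 (×30).
Sum of shortfalls = 35.833333; P₁ averages over all N: 35.833333 / 63 = 0.569.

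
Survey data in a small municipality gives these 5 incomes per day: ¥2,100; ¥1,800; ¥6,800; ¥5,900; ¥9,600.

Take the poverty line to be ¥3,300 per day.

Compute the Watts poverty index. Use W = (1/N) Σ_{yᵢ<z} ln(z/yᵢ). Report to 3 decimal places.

0.212

Below z: ¥1,800, ¥2,100 (q = 2 of N = 5).
Log shortfalls: ln(3300/1800) = 0.6061; ln(3300/2100) = 0.4520.
W = 1.058121 / 5 = 0.212.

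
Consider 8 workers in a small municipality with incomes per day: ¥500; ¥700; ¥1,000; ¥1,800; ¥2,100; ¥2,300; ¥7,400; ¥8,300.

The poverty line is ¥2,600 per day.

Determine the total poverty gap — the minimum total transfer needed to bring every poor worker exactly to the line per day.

Poor units: ¥500, ¥700, ¥1,000, ¥1,800, ¥2,100, ¥2,300 (q = 6 of N = 8).
Individual gaps: 2600−500 = 2100; 2600−700 = 1900; 2600−1000 = 1600; 2600−1800 = 800; 2600−2100 = 500; 2600−2300 = 300.
Aggregate gap = ¥7,200.

¥7,200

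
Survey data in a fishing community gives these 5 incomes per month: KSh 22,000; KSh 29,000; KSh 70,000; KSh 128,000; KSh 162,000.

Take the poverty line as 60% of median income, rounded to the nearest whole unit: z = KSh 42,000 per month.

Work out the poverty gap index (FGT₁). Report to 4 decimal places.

Below z: KSh 22,000, KSh 29,000 (q = 2 of N = 5).
Relative gaps: (42000−22000)/42000 = 0.4762; (42000−29000)/42000 = 0.3095.
Σ = 0.785714. Dividing by the full population N = 5 gives P₁ = 0.1571.

0.1571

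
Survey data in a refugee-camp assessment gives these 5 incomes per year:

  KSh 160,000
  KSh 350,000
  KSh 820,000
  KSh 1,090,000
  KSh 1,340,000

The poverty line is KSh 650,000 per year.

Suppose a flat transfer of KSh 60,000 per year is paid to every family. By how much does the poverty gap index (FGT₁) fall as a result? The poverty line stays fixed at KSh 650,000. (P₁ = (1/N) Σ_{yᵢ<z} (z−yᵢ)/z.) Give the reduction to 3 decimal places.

Before: below the line — KSh 160,000, KSh 350,000; poverty gap index (FGT₁) = 0.24308.
After the KSh 60,000 transfer: below the line — KSh 220,000, KSh 410,000; poverty gap index (FGT₁) = 0.20615.
Reduction = 0.24308 − 0.20615 = 0.037.

0.037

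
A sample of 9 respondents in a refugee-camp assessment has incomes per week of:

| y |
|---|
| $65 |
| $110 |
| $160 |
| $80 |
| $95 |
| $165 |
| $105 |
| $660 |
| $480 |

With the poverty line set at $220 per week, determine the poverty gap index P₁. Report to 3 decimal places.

0.384

Below z: $65, $80, $95, $105, $110, $160, $165 (q = 7 of N = 9).
Gap ratios (z−y)/z: (220−65)/220 = 0.7045; (220−80)/220 = 0.6364; (220−95)/220 = 0.5682; (220−105)/220 = 0.5227; (220−110)/220 = 0.5000; (220−160)/220 = 0.2727; (220−165)/220 = 0.2500.
Sum of shortfalls = 3.454545; P₁ averages over all N: 3.454545 / 9 = 0.384.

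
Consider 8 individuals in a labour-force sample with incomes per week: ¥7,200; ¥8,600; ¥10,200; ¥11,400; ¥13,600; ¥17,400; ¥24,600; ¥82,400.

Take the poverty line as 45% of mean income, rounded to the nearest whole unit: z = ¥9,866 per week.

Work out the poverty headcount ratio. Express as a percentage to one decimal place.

25.0%

2 of the 8 individuals have income below ¥9,866.
H = 2/8 = 25.0%.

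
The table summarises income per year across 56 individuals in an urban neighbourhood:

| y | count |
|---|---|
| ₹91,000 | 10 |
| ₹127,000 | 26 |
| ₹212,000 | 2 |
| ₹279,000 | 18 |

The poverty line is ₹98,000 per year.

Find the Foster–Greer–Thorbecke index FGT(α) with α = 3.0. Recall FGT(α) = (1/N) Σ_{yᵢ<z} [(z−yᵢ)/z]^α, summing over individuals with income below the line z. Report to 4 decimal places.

0.0001

Below the line: 10×₹91,000 (q = 10 of N = 56).
Shortfall ratios: (98000−91000)/98000 = 0.0714 (×10).
Raised to α = 3.0: 0.00036 (×10).
Sum = 0.003644; FGT(3.0) = 0.003644 / 56 = 0.0001.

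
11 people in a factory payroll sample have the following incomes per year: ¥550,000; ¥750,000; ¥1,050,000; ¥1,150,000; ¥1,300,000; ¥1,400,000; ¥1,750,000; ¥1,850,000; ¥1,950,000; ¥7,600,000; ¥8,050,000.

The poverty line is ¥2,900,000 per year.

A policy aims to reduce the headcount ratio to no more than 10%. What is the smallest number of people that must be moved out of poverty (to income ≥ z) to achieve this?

8

9 of the 11 people are poor, so H = 9/11 = 0.818.
A headcount ratio of at most 10% allows at most ⌊0.10 × 11⌋ = 1 poor people.
So at least 9 − 1 = 8 must be lifted.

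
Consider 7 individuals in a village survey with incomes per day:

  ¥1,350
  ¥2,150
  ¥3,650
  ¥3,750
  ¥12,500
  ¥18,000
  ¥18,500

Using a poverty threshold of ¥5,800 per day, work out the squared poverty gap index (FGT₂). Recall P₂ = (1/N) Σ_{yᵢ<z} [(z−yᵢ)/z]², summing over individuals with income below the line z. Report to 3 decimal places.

0.178

Below z: ¥1,350, ¥2,150, ¥3,650, ¥3,750 (q = 4 of N = 7).
Shortfall ratios: (5800−1350)/5800 = 0.7672; (5800−2150)/5800 = 0.6293; (5800−3650)/5800 = 0.3707; (5800−3750)/5800 = 0.3534.
Squared: 0.5887; 0.3960; 0.1374; 0.1249.
Sum = 1.247027; P₂ = 1.247027 / 7 = 0.178.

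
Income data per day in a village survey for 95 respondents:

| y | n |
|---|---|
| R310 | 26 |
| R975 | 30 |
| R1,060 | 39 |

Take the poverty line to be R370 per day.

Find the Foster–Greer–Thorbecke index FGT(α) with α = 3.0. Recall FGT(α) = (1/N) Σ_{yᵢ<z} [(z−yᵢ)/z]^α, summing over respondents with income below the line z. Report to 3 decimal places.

Incomes under z: 26×R310 (q = 26 of N = 95).
Gap ratios (z−y)/z: (370−310)/370 = 0.1622 (×26).
Raised to α = 3.0: 0.00426 (×26).
Sum = 0.110872; FGT(3.0) = 0.110872 / 95 = 0.001.

0.001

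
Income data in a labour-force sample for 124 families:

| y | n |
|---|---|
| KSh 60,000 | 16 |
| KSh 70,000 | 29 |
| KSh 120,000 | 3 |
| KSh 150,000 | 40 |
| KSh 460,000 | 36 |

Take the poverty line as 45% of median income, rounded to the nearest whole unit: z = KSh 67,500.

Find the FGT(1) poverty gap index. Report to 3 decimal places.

Poor units: 16×KSh 60,000 (q = 16 of N = 124).
Gap ratios (z−y)/z: (67500−60000)/67500 = 0.1111 (×16).
Sum of shortfalls = 1.777778; P₁ averages over all N: 1.777778 / 124 = 0.014.

0.014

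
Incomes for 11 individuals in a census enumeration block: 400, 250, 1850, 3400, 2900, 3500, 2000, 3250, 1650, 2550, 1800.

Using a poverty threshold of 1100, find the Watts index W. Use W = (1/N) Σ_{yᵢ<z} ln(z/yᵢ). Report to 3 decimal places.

Below the line: 250, 400 (q = 2 of N = 11).
Log shortfalls: ln(1100/250) = 1.4816; ln(1100/400) = 1.0116.
W = 2.493205 / 11 = 0.227.

0.227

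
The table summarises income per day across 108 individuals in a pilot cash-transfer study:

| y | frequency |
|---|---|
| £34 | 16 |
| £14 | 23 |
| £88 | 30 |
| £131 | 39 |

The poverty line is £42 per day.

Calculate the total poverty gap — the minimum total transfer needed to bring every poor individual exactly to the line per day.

£772

Below the line: 23×£14, 16×£34 (q = 39 of N = 108).
Individual gaps: 23×(42−14) = 644; 16×(42−34) = 128.
Aggregate gap = £772.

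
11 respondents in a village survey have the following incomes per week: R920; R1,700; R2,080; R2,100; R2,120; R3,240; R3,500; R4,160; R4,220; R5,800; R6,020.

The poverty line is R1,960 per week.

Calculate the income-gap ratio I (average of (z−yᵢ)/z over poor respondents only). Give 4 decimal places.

0.3316

Incomes under z: R920, R1,700 (q = 2 of N = 11).
Shortfall ratios (z−y)/z: 0.5306, 0.1327; sum = 0.663265.
I averages over the q = 2 poor units only: 0.663265 / 2 = 0.3316.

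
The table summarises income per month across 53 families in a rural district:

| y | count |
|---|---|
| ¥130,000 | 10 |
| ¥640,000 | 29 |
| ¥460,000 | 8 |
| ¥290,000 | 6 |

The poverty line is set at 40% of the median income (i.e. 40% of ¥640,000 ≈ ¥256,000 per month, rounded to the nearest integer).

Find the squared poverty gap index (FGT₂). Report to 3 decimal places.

0.046

Incomes under z: 10×¥130,000 (q = 10 of N = 53).
Relative gaps: (256000−130000)/256000 = 0.4922 (×10).
Squared: 0.2422 (×10).
Sum = 2.422485; P₂ = 2.422485 / 53 = 0.046.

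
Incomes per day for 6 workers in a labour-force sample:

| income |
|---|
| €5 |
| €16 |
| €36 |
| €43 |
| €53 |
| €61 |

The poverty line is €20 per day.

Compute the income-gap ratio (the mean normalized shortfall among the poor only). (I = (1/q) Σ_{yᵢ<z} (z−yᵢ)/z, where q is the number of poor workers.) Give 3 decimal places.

0.475

Incomes under z: €5, €16 (q = 2 of N = 6).
Shortfall ratios (z−y)/z: 0.7500, 0.2000; sum = 0.950000.
I averages over the q = 2 poor units only: 0.950000 / 2 = 0.475.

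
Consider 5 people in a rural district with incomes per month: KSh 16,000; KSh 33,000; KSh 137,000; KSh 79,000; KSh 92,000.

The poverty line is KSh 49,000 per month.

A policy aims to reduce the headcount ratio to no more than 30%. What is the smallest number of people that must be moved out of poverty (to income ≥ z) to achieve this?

Currently q = 2 of N = 5 are below the line (H = 0.400).
A headcount ratio of at most 30% allows at most ⌊0.30 × 5⌋ = 1 poor people.
So at least 2 − 1 = 1 must be lifted.

1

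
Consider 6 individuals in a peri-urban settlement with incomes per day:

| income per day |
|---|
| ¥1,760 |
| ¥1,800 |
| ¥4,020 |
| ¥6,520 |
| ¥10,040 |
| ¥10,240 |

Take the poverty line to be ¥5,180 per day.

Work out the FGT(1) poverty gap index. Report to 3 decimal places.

0.256

Incomes under z: ¥1,760, ¥1,800, ¥4,020 (q = 3 of N = 6).
Shortfall ratios: (5180−1760)/5180 = 0.6602; (5180−1800)/5180 = 0.6525; (5180−4020)/5180 = 0.2239.
Σ = 1.536680. Dividing by the full population N = 6 gives P₁ = 0.256.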